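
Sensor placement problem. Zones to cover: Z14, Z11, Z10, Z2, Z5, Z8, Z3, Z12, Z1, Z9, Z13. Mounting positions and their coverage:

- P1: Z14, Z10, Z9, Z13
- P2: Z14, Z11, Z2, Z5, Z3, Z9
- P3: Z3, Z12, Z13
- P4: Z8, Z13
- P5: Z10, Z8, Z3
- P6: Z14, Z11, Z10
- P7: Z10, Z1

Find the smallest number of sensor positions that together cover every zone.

4

P2, P3, P4, P7 together cover {Z14, Z11, Z10, Z2, Z5, Z8, Z3, Z12, Z1, Z9, Z13} — every zone.
No 3 of the 7 sensor positions cover everything (all 35 triples fall short), so 4 is minimum.
Greedy (largest uncovered first) would take P2, P1, P3, P4, P7 — 5 sensor positions — but 4 suffice.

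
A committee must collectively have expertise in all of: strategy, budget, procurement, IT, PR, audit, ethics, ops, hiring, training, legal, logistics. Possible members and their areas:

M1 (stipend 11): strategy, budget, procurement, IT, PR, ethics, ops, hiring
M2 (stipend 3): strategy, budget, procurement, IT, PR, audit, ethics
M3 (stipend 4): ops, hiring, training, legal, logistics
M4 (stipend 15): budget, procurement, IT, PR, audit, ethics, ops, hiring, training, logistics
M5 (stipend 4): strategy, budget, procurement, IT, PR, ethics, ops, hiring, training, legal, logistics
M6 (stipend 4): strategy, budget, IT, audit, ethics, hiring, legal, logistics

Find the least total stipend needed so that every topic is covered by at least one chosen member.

M2, M3 cover every topic at stipend 3 + 4 = 7.
Any cover uses at least 2 members; among all covering selections none totals below 7.

7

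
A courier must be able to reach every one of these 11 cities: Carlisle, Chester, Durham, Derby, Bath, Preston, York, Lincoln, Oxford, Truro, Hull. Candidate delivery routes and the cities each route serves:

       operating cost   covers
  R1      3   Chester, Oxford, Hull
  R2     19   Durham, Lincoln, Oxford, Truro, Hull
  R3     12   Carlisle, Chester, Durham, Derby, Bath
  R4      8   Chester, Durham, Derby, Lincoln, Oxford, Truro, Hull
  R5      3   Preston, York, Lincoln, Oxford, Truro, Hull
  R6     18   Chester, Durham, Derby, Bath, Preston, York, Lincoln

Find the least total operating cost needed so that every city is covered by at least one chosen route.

15

R3, R5 cover every city at operating cost 12 + 3 = 15.
Any cover uses at least 2 routes; among all covering selections none totals below 15.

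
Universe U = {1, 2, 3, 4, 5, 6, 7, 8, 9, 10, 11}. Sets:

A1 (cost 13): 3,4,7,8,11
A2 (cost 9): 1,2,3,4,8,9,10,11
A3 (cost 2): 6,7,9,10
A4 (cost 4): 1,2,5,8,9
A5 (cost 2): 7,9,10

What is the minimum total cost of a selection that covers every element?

A2, A3, A4 cover every element at cost 9 + 2 + 4 = 15.
Any cover uses at least 3 sets; among all covering selections none totals below 15.

15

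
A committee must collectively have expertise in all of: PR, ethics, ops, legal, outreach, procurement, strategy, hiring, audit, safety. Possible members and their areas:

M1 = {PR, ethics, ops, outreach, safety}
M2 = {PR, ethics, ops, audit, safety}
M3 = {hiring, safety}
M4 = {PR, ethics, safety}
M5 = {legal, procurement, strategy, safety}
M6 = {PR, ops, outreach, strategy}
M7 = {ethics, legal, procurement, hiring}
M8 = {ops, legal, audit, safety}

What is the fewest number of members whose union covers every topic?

3

M2, M6, M7 together cover {PR, ethics, ops, legal, outreach, procurement, strategy, hiring, audit, safety} — every topic.
No 2 of the 8 members cover everything (all 28 pairs fall short), so 3 is minimum.
Greedy (largest uncovered first) would take M1, M5, M2, M3 — 4 members — but 3 suffice.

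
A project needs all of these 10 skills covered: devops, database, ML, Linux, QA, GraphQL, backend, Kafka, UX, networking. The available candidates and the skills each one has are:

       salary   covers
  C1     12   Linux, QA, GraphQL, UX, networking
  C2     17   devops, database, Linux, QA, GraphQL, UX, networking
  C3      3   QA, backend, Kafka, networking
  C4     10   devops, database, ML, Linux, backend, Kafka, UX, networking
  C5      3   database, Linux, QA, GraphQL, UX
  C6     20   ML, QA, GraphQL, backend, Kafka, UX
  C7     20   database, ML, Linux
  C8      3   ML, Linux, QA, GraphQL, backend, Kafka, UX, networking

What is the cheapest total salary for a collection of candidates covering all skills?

13

C4, C5 cover every skill at salary 10 + 3 = 13.
Any cover uses at least 2 candidates; among all covering selections none totals below 13.
Greedy by coverage-per-salary would pick C8, C5, C4 for 16 — worse than the optimum 13.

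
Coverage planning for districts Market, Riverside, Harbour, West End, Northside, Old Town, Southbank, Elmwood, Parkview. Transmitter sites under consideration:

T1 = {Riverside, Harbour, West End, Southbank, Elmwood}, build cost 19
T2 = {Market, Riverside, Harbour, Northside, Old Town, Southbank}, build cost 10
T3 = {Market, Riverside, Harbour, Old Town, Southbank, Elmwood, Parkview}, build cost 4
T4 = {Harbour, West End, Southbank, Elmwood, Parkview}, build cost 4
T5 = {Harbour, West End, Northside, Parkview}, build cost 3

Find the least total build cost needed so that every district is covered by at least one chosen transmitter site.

T3, T5 cover every district at build cost 4 + 3 = 7.
Any cover uses at least 2 transmitter sites; among all covering selections none totals below 7.

7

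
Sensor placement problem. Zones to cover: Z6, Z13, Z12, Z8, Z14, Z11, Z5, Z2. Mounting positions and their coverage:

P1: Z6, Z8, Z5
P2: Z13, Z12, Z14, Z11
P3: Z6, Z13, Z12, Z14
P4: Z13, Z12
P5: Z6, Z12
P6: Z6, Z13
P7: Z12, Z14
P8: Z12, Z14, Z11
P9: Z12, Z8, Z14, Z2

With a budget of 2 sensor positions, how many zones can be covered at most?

7

Choosing P1, P2 covers {Z6, Z13, Z12, Z8, Z14, Z11, Z5} — 7 zones.
No choice of 2 sensor positions does better; here Z2 is left uncovered.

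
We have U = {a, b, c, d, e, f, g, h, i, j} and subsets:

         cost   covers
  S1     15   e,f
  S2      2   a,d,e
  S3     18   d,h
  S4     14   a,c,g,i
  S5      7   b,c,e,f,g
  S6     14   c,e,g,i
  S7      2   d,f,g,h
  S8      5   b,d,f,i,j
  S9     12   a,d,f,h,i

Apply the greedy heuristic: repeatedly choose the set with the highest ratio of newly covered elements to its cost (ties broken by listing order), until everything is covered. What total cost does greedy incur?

16

Pick 1: S7 adds 4 new (d, f, g, h) at cost 2 (ratio 4/2).
Pick 2: S2 adds 2 new (a, e) at cost 2 (ratio 2/2).
Pick 3: S8 adds 3 new (b, i, j) at cost 5 (ratio 3/5).
Pick 4: S5 adds 1 new (c) at cost 7 (ratio 1/7).
Greedy total cost: 2 + 2 + 5 + 7 = 16.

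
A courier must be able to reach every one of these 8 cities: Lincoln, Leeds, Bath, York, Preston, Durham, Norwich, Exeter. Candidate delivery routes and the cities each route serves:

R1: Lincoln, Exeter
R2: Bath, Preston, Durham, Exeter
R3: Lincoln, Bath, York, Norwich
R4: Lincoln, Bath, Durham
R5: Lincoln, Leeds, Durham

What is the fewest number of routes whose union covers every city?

R2, R3, R5 together cover {Lincoln, Leeds, Bath, York, Preston, Durham, Norwich, Exeter} — every city.
No 2 of the 5 routes cover everything (all 10 pairs fall short), so 3 is minimum.

3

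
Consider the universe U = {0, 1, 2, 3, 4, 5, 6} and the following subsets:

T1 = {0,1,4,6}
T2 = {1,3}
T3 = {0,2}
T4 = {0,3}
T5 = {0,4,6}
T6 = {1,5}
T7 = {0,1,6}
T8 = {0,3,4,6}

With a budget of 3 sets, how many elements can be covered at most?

7

Choosing T3, T6, T8 covers {0, 1, 2, 3, 4, 5, 6} — 7 elements.
That is all 7 elements.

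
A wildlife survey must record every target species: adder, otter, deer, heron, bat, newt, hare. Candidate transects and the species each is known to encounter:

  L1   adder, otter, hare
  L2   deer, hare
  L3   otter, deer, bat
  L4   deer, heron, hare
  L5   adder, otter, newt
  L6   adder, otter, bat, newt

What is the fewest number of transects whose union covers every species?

2

L4, L6 together cover {adder, otter, deer, heron, bat, newt, hare} — every species.
No single transect contains all 7 species, so 2 is optimal.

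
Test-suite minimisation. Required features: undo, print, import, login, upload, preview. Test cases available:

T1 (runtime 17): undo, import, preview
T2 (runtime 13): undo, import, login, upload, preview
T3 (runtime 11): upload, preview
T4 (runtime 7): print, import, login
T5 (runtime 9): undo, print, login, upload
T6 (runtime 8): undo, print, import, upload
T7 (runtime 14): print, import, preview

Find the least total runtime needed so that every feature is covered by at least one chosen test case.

T2, T4 cover every feature at runtime 13 + 7 = 20.
Any cover uses at least 2 test cases; among all covering selections none totals below 20.

20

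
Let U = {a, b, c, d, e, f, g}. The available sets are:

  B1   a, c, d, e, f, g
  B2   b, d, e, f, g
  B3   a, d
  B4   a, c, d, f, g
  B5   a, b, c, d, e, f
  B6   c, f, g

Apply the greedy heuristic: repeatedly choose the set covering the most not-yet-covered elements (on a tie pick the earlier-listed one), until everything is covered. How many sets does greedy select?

2

Pick 1: B1 covers 6 new elements (a, c, d, e, f, g).
Pick 2: B2 covers 1 new elements (b).
Greedy uses 2 sets.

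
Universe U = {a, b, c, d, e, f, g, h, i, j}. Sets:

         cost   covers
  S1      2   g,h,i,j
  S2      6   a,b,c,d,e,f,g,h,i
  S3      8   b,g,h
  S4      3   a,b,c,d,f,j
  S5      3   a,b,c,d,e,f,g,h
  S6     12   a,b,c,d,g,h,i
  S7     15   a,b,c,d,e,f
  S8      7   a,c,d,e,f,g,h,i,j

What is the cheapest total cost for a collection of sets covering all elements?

5

S1, S5 cover every element at cost 2 + 3 = 5.
Any cover uses at least 2 sets; among all covering selections none totals below 5.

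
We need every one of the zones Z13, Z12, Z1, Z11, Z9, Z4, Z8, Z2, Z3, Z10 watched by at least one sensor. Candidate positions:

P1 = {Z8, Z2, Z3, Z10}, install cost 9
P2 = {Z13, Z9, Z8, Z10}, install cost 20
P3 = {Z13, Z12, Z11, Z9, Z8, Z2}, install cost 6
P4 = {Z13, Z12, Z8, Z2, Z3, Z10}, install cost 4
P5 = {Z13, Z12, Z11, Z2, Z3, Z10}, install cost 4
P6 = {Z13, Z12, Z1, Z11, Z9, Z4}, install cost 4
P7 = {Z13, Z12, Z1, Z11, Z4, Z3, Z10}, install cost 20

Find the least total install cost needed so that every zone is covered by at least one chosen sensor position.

8

P4, P6 cover every zone at install cost 4 + 4 = 8.
Any cover uses at least 2 sensor positions; among all covering selections none totals below 8.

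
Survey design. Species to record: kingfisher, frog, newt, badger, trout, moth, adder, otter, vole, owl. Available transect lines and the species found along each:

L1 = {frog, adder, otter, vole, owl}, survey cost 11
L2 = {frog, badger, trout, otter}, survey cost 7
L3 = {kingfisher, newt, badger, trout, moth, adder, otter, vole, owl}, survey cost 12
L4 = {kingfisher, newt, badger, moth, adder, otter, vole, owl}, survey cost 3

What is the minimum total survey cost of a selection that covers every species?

10

L2, L4 cover every species at survey cost 7 + 3 = 10.
Any cover uses at least 2 transects; among all covering selections none totals below 10.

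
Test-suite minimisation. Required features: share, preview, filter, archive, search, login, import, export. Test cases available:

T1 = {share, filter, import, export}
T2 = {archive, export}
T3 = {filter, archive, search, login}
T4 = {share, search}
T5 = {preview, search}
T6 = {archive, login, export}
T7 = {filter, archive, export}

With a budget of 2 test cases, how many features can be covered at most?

Choosing T1, T3 covers {share, filter, archive, search, login, import, export} — 7 features.
No choice of 2 test cases does better; here preview is left uncovered.

7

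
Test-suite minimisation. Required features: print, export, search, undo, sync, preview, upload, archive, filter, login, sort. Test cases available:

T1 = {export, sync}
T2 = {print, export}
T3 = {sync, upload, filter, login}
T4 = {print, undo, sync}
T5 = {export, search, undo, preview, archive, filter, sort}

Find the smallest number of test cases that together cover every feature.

3

T2, T3, T5 together cover {print, export, search, undo, sync, preview, upload, archive, filter, login, sort} — every feature.
No 2 of the 5 test cases cover everything (all 10 pairs fall short), so 3 is minimum.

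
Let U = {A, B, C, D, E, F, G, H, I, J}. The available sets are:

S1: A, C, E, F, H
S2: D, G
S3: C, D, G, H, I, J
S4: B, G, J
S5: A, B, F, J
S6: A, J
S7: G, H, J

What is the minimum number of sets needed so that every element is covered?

S1, S3, S4 together cover {A, B, C, D, E, F, G, H, I, J} — every element.
No 2 of the 7 sets cover everything (all 21 pairs fall short), so 3 is minimum.

3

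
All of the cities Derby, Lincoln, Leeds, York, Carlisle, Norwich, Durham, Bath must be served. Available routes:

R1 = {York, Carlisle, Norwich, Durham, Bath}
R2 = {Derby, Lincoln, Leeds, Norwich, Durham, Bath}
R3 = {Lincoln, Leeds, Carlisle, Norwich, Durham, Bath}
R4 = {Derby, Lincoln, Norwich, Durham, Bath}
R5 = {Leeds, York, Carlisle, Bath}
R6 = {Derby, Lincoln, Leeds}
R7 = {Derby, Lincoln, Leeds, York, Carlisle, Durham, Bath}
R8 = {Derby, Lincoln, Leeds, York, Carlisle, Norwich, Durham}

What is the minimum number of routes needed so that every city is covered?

R1, R2 together cover {Derby, Lincoln, Leeds, York, Carlisle, Norwich, Durham, Bath} — every city.
No single route contains all 8 cities, so 2 is optimal.

2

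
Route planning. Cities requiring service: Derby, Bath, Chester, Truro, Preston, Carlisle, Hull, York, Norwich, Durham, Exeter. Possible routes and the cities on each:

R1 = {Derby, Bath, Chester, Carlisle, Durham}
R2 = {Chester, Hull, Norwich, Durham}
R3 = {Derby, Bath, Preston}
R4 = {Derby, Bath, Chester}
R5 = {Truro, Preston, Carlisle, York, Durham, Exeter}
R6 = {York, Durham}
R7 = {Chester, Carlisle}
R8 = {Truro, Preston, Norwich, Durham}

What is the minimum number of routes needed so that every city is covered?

R1, R2, R5 together cover {Derby, Bath, Chester, Truro, Preston, Carlisle, Hull, York, Norwich, Durham, Exeter} — every city.
No 2 of the 8 routes cover everything (all 28 pairs fall short), so 3 is minimum.

3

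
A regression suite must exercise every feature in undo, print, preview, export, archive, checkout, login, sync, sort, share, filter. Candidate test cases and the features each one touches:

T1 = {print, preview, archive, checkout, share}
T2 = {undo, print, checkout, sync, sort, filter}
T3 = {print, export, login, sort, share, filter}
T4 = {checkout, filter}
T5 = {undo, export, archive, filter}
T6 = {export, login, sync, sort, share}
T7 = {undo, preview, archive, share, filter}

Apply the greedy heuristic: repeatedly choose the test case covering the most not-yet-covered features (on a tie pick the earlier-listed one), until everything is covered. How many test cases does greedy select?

Pick 1: T2 covers 6 new features (undo, print, checkout, sync, sort, filter).
Pick 2: T1 covers 3 new features (preview, archive, share).
Pick 3: T3 covers 2 new features (export, login).
Greedy uses 3 test cases.

3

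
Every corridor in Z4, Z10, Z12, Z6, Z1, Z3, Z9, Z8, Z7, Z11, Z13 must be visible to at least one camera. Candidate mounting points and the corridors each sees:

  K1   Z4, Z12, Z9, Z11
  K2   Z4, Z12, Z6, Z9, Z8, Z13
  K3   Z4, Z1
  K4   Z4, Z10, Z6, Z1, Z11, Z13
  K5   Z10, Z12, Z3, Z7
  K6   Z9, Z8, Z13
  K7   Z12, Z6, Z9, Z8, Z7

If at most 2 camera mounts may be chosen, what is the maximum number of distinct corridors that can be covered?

10

Choosing K4, K7 covers {Z4, Z10, Z12, Z6, Z1, Z9, Z8, Z7, Z11, Z13} — 10 corridors.
No choice of 2 camera mounts does better; here Z3 is left uncovered.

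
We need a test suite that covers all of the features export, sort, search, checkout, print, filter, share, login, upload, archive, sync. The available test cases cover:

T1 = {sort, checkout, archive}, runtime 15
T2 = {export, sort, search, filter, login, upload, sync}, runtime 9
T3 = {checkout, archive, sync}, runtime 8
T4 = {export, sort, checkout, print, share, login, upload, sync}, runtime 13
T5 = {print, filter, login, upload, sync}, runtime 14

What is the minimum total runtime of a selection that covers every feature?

30

T2, T3, T4 cover every feature at runtime 9 + 8 + 13 = 30.
Any cover uses at least 3 test cases; among all covering selections none totals below 30.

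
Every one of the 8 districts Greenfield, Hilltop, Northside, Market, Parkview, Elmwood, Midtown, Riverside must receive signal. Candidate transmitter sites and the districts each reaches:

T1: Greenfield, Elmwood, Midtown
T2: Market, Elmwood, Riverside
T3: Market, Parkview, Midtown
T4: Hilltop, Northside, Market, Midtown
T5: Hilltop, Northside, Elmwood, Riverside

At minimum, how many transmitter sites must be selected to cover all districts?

T1, T3, T5 together cover {Greenfield, Hilltop, Northside, Market, Parkview, Elmwood, Midtown, Riverside} — every district.
No 2 of the 5 transmitter sites cover everything (all 10 pairs fall short), so 3 is minimum.
Greedy (largest uncovered first) would take T4, T1, T2, T3 — 4 transmitter sites — but 3 suffice.

3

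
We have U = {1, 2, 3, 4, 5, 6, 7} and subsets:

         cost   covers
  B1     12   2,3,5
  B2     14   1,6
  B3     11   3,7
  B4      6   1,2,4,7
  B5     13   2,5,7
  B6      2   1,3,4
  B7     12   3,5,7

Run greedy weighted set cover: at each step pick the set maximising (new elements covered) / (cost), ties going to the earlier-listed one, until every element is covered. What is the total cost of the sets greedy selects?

Pick 1: B6 adds 3 new (1, 3, 4) at cost 2 (ratio 3/2).
Pick 2: B4 adds 2 new (2, 7) at cost 6 (ratio 2/6).
Pick 3: B1 adds 1 new (5) at cost 12 (ratio 1/12).
Pick 4: B2 adds 1 new (6) at cost 14 (ratio 1/14).
Greedy total cost: 2 + 6 + 12 + 14 = 34. (The true optimum is 29, so greedy overshoots here.)

34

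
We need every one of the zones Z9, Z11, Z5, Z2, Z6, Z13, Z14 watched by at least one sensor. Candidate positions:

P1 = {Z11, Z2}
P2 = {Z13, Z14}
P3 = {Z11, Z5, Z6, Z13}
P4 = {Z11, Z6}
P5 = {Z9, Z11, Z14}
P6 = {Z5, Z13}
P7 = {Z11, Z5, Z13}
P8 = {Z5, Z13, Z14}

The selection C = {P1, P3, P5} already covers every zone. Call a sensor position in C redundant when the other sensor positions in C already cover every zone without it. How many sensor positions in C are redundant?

0

Drop P1: Z2 uncovered — not redundant.
Drop P3: Z5, Z6, Z13 uncovered — not redundant.
Drop P5: Z9, Z14 uncovered — not redundant.
None of the sensor positions in C is redundant.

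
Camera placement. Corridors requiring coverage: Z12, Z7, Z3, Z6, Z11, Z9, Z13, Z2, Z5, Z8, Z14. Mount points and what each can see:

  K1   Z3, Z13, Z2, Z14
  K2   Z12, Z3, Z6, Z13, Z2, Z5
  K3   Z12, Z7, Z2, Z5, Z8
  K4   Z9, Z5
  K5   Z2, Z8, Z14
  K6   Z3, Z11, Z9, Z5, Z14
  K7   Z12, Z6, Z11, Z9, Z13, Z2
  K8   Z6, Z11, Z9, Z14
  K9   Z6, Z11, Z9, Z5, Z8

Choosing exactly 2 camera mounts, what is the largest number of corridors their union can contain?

Choosing K1, K9 covers {Z3, Z6, Z11, Z9, Z13, Z2, Z5, Z8, Z14} — 9 corridors.
No choice of 2 camera mounts does better; here Z12, Z7 are left uncovered.

9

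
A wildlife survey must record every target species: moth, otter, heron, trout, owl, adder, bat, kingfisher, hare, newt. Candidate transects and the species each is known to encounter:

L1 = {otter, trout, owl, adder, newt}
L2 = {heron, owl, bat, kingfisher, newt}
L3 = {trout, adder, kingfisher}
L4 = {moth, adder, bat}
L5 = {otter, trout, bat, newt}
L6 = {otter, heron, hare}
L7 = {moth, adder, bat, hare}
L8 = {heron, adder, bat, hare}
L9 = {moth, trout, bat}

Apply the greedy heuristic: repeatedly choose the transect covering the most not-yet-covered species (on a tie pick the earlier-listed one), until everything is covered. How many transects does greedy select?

Pick 1: L1 covers 5 new species (otter, trout, owl, adder, newt).
Pick 2: L2 covers 3 new species (heron, bat, kingfisher).
Pick 3: L7 covers 2 new species (moth, hare).
Greedy uses 3 transects.

3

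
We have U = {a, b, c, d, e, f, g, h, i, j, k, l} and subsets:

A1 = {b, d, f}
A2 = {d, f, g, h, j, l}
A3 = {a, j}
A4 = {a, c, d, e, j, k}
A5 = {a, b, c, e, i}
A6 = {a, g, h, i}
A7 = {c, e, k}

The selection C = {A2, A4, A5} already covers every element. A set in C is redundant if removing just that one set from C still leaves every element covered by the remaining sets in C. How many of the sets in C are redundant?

Drop A2: f, g, h, l uncovered — not redundant.
Drop A4: k uncovered — not redundant.
Drop A5: b, i uncovered — not redundant.
None of the sets in C is redundant.

0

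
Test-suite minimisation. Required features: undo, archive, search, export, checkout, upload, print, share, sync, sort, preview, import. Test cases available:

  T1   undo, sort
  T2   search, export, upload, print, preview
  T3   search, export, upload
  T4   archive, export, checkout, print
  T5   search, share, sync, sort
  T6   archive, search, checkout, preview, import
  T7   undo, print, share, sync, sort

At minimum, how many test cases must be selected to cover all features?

3

T2, T6, T7 together cover {undo, archive, search, export, checkout, upload, print, share, sync, sort, preview, import} — every feature.
No 2 of the 7 test cases cover everything (all 21 pairs fall short), so 3 is minimum.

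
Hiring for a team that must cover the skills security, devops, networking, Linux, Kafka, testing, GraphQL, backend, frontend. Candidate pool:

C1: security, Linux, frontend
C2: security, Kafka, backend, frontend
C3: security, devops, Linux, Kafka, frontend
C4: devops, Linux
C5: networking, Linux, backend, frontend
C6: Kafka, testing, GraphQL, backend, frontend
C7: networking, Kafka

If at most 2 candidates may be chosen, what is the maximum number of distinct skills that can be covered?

8

Choosing C3, C6 covers {security, devops, Linux, Kafka, testing, GraphQL, backend, frontend} — 8 skills.
No choice of 2 candidates does better; here networking is left uncovered.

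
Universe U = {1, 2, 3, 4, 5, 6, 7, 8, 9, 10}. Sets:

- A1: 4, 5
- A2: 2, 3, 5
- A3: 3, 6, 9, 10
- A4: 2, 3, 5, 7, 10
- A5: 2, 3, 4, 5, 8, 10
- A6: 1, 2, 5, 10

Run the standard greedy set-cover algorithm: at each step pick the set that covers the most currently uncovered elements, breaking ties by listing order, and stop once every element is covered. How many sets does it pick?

Pick 1: A5 covers 6 new elements (2, 3, 4, 5, 8, 10).
Pick 2: A3 covers 2 new elements (6, 9).
Pick 3: A4 covers 1 new elements (7).
Pick 4: A6 covers 1 new elements (1).
Greedy uses 4 sets.

4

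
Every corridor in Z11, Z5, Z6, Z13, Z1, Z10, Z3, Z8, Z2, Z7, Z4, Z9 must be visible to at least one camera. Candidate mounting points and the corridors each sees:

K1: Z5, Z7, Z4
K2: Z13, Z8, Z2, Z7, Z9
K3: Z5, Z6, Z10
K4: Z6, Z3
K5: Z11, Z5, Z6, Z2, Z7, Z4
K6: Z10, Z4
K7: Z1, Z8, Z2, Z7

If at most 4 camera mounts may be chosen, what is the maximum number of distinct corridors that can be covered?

11

Choosing K2, K3, K4, K5 covers {Z11, Z5, Z6, Z13, Z10, Z3, Z8, Z2, Z7, Z4, Z9} — 11 corridors.
No choice of 4 camera mounts does better; here Z1 is left uncovered.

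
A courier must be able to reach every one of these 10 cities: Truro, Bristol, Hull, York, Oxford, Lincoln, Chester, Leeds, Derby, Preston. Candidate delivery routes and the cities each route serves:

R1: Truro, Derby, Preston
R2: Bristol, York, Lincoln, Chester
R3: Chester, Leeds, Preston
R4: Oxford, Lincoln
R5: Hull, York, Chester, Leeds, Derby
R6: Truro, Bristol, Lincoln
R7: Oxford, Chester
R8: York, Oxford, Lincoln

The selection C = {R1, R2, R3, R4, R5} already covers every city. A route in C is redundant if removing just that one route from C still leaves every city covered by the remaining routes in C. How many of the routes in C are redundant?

1

Drop R1: Truro uncovered — not redundant.
Drop R2: Bristol uncovered — not redundant.
Drop R3: the rest still cover every city — redundant.
Drop R4: Oxford uncovered — not redundant.
Drop R5: Hull uncovered — not redundant.
1 redundant: R3.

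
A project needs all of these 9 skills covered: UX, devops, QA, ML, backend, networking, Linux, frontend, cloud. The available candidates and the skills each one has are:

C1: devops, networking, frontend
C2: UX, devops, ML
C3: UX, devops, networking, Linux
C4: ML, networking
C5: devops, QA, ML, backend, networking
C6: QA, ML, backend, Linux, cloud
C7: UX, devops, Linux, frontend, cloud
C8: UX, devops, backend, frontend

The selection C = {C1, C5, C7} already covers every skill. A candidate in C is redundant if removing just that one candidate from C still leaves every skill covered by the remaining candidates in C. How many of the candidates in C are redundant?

1

Drop C1: the rest still cover every skill — redundant.
Drop C5: QA, ML, backend uncovered — not redundant.
Drop C7: UX, Linux, cloud uncovered — not redundant.
1 redundant: C1.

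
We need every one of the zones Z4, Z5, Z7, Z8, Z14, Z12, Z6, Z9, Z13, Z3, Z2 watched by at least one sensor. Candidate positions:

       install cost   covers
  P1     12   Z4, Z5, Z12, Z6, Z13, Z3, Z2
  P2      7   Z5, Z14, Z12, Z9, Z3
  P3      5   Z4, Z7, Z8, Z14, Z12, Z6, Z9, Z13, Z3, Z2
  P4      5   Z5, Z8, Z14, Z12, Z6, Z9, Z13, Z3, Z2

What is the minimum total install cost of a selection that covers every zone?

10

P3, P4 cover every zone at install cost 5 + 5 = 10.
Any cover uses at least 2 sensor positions; among all covering selections none totals below 10.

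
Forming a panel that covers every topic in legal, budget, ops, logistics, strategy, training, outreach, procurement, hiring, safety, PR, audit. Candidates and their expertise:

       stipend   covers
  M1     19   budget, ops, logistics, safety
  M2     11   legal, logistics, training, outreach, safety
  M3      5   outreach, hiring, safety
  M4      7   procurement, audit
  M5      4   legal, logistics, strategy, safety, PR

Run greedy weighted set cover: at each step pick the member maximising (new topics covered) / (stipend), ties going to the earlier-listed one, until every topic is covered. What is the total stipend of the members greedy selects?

Pick 1: M5 adds 5 new (legal, logistics, strategy, safety, PR) at stipend 4 (ratio 5/4).
Pick 2: M3 adds 2 new (outreach, hiring) at stipend 5 (ratio 2/5).
Pick 3: M4 adds 2 new (procurement, audit) at stipend 7 (ratio 2/7).
Pick 4: M1 adds 2 new (budget, ops) at stipend 19 (ratio 2/19).
Pick 5: M2 adds 1 new (training) at stipend 11 (ratio 1/11).
Greedy total stipend: 4 + 5 + 7 + 19 + 11 = 46.

46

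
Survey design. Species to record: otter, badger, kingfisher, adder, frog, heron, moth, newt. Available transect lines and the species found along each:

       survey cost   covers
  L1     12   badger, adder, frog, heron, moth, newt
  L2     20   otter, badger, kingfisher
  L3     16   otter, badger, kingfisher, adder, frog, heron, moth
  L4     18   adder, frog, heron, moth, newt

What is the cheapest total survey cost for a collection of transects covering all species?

28

L1, L3 cover every species at survey cost 12 + 16 = 28.
Any cover uses at least 2 transects; among all covering selections none totals below 28.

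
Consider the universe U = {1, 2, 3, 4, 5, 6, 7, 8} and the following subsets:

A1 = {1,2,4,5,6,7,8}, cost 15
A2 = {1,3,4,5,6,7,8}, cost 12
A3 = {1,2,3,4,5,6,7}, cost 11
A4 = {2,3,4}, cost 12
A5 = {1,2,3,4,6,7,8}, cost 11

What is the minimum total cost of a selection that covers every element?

22

A3, A5 cover every element at cost 11 + 11 = 22.
Any cover uses at least 2 sets; among all covering selections none totals below 22.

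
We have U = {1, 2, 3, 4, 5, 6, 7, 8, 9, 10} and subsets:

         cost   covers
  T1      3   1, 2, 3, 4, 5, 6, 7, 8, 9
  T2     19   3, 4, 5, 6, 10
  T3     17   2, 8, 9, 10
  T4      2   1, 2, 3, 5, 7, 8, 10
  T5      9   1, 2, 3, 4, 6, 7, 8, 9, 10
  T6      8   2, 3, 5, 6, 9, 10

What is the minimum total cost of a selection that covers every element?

5

T1, T4 cover every element at cost 3 + 2 = 5.
Any cover uses at least 2 sets; among all covering selections none totals below 5.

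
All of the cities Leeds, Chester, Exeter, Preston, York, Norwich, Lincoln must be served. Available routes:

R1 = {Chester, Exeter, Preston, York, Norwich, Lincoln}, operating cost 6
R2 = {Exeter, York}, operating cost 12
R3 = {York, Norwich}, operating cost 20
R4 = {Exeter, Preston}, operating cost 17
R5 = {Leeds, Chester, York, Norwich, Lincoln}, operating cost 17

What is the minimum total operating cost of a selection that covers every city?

R1, R5 cover every city at operating cost 6 + 17 = 23.
Any cover uses at least 2 routes; among all covering selections none totals below 23.

23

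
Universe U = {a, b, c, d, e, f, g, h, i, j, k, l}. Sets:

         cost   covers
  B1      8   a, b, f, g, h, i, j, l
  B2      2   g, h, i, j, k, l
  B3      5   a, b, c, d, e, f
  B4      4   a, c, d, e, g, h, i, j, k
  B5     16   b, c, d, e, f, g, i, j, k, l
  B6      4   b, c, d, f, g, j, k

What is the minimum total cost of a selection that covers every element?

B2, B3 cover every element at cost 2 + 5 = 7.
Any cover uses at least 2 sets; among all covering selections none totals below 7.

7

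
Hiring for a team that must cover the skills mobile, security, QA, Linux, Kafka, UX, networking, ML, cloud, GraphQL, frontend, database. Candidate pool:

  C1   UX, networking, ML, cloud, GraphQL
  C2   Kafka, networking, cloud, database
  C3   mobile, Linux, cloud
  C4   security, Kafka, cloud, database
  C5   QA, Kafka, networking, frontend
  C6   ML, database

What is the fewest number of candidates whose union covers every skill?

C1, C3, C4, C5 together cover {mobile, security, QA, Linux, Kafka, UX, networking, ML, cloud, GraphQL, frontend, database} — every skill.
No 3 of the 6 candidates cover everything (all 20 triples fall short), so 4 is minimum.

4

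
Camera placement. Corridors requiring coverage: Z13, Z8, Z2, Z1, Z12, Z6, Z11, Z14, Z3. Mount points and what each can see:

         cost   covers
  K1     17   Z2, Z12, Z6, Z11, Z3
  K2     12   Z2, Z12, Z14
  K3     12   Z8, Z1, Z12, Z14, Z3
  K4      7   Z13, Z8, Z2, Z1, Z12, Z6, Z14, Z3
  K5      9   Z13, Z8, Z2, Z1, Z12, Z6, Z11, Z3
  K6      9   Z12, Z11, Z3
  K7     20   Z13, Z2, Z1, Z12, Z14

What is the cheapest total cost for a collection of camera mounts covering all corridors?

K4, K5 cover every corridor at cost 7 + 9 = 16.
Any cover uses at least 2 camera mounts; among all covering selections none totals below 16.

16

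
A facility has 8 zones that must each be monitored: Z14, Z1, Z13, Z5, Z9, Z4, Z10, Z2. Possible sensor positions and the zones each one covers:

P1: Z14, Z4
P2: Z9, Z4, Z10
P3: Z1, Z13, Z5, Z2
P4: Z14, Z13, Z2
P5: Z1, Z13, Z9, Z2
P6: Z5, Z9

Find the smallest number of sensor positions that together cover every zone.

P1, P2, P3 together cover {Z14, Z1, Z13, Z5, Z9, Z4, Z10, Z2} — every zone.
No 2 of the 6 sensor positions cover everything (all 15 pairs fall short), so 3 is minimum.

3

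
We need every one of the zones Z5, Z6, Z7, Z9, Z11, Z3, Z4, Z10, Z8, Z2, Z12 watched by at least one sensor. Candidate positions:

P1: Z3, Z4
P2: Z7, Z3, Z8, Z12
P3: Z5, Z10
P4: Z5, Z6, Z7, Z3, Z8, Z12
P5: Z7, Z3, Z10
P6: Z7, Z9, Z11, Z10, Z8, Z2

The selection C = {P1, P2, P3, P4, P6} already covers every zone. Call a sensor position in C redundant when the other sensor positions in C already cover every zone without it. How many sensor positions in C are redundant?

Drop P1: Z4 uncovered — not redundant.
Drop P2: the rest still cover every zone — redundant.
Drop P3: the rest still cover every zone — redundant.
Drop P4: Z6 uncovered — not redundant.
Drop P6: Z9, Z11, Z2 uncovered — not redundant.
2 redundant: P2, P3.

2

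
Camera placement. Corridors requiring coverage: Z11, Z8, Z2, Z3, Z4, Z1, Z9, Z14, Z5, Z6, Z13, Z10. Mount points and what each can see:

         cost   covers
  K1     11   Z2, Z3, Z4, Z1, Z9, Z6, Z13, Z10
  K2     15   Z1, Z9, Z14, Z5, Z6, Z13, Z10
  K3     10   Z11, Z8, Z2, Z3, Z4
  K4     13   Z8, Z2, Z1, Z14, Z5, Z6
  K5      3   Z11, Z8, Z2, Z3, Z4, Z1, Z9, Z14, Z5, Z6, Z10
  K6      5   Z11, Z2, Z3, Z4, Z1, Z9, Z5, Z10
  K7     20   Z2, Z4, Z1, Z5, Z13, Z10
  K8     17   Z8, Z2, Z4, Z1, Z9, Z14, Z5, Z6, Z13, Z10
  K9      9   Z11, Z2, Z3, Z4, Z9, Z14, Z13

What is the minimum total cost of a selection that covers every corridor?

K5, K9 cover every corridor at cost 3 + 9 = 12.
Any cover uses at least 2 camera mounts; among all covering selections none totals below 12.

12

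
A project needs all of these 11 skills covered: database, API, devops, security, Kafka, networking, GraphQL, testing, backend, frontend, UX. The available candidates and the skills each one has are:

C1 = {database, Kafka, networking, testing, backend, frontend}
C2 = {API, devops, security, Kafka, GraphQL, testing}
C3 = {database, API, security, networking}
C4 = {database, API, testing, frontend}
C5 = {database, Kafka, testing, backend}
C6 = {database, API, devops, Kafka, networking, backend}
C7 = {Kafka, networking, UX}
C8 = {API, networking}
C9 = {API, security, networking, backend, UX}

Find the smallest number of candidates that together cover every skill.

C1, C2, C7 together cover {database, API, devops, security, Kafka, networking, GraphQL, testing, backend, frontend, UX} — every skill.
No 2 of the 9 candidates cover everything (all 36 pairs fall short), so 3 is minimum.

3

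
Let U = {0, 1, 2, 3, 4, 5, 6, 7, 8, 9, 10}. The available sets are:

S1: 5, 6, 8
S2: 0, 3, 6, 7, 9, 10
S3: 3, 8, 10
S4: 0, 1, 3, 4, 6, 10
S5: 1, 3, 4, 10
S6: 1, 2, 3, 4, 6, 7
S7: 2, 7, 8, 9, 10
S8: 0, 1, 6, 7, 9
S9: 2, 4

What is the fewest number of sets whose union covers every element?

3

S1, S2, S6 together cover {0, 1, 2, 3, 4, 5, 6, 7, 8, 9, 10} — every element.
No 2 of the 9 sets cover everything (all 36 pairs fall short), so 3 is minimum.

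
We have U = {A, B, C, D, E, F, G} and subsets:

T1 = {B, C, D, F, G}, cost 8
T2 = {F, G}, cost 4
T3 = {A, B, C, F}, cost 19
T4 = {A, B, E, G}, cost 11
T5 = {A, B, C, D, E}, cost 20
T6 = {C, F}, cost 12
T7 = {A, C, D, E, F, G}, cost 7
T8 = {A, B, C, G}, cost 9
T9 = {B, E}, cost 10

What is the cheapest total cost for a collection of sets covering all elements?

T1, T7 cover every element at cost 8 + 7 = 15.
Any cover uses at least 2 sets; among all covering selections none totals below 15.

15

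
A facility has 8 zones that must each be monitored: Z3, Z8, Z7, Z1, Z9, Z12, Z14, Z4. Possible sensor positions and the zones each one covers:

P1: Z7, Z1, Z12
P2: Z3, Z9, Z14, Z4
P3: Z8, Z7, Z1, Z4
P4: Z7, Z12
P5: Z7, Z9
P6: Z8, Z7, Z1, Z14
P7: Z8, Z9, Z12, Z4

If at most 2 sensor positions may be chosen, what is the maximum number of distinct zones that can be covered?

Choosing P1, P2 covers {Z3, Z7, Z1, Z9, Z12, Z14, Z4} — 7 zones.
No choice of 2 sensor positions does better; here Z8 is left uncovered.

7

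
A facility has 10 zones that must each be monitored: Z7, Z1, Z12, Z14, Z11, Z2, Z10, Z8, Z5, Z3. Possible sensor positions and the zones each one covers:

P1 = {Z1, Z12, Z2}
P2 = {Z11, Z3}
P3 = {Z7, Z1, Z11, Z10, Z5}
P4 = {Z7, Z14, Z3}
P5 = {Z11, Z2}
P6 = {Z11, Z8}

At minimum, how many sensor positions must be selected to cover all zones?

4

P1, P3, P4, P6 together cover {Z7, Z1, Z12, Z14, Z11, Z2, Z10, Z8, Z5, Z3} — every zone.
No 3 of the 6 sensor positions cover everything (all 20 triples fall short), so 4 is minimum.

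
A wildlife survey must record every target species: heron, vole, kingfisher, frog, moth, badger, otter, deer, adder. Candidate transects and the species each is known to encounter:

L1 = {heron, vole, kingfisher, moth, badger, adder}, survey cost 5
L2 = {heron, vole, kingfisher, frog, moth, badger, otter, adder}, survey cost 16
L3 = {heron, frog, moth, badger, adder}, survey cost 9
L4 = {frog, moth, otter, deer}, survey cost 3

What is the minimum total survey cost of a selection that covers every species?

L1, L4 cover every species at survey cost 5 + 3 = 8.
Any cover uses at least 2 transects; among all covering selections none totals below 8.

8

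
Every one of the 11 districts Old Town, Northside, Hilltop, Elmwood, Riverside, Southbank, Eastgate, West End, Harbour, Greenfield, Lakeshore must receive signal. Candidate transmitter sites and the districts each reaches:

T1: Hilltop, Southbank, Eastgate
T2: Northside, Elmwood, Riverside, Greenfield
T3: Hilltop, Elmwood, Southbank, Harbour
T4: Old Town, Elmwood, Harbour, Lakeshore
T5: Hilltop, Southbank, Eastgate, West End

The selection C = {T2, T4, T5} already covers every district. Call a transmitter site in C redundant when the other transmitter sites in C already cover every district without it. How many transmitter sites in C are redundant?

Drop T2: Northside, Riverside, Greenfield uncovered — not redundant.
Drop T4: Old Town, Harbour, Lakeshore uncovered — not redundant.
Drop T5: Hilltop, Southbank, Eastgate, West End uncovered — not redundant.
None of the transmitter sites in C is redundant.

0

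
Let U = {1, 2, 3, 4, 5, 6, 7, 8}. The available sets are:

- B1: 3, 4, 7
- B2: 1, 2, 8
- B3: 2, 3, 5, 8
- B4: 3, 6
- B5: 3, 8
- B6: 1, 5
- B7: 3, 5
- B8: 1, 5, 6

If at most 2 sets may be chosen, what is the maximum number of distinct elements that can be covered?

6

Choosing B1, B2 covers {1, 2, 3, 4, 7, 8} — 6 elements.
No choice of 2 sets does better; here 5, 6 are left uncovered.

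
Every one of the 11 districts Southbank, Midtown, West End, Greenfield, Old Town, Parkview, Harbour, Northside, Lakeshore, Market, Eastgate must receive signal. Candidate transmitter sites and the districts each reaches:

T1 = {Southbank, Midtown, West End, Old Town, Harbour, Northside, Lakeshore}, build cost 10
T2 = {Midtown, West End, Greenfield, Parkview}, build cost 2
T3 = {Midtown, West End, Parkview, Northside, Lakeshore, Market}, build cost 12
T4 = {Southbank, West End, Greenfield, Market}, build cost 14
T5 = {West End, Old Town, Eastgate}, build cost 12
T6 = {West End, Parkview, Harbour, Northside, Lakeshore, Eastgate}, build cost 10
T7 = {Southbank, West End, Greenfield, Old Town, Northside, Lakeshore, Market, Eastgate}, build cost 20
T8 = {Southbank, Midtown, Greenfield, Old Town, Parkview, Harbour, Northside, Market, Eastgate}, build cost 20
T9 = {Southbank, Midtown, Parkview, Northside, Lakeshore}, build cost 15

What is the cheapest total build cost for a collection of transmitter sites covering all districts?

30

T1, T8 cover every district at build cost 10 + 20 = 30.
Any cover uses at least 2 transmitter sites; among all covering selections none totals below 30.
Greedy by coverage-per-build cost would pick T2, T1, T6, T3 for 34 — worse than the optimum 30.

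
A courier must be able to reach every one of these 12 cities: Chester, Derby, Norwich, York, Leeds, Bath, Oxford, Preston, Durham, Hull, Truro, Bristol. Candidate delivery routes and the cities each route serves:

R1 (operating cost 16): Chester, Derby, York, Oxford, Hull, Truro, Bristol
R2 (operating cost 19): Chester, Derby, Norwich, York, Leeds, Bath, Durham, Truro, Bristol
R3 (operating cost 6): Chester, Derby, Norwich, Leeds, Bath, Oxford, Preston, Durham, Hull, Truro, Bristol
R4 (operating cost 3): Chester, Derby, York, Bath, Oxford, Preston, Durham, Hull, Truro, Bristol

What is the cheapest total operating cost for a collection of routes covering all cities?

R3, R4 cover every city at operating cost 6 + 3 = 9.
Any cover uses at least 2 routes; among all covering selections none totals below 9.

9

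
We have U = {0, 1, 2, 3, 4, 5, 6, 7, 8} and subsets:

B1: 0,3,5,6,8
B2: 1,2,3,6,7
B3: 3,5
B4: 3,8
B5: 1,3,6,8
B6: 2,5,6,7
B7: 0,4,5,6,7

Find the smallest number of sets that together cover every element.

B1, B2, B7 together cover {0, 1, 2, 3, 4, 5, 6, 7, 8} — every element.
No 2 of the 7 sets cover everything (all 21 pairs fall short), so 3 is minimum.

3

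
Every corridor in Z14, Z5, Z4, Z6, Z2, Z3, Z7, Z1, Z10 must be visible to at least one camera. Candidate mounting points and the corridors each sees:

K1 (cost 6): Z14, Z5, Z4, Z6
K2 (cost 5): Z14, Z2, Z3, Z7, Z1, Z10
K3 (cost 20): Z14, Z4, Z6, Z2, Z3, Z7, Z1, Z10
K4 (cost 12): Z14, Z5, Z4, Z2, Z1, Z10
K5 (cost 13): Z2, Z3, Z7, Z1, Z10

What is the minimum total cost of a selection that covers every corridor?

K1, K2 cover every corridor at cost 6 + 5 = 11.
Any cover uses at least 2 camera mounts; among all covering selections none totals below 11.

11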